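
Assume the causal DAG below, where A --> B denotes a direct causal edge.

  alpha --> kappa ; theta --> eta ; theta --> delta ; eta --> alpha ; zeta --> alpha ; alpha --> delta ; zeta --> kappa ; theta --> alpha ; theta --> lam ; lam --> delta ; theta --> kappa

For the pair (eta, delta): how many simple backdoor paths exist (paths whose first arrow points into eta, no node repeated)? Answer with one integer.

5

A backdoor path from eta to delta is any simple undirected path whose first edge points into eta (i.e. leaves eta via a parent).
Parents of eta: {theta}.
Enumerating:
  P1: eta <- theta -> alpha -> delta
  P2: eta <- theta -> lam -> delta
  P3: eta <- theta -> delta
  P4: eta <- theta -> kappa <- zeta -> alpha -> delta
  P5: eta <- theta -> kappa <- alpha -> delta
That exhausts the simple backdoor paths. Count: 5.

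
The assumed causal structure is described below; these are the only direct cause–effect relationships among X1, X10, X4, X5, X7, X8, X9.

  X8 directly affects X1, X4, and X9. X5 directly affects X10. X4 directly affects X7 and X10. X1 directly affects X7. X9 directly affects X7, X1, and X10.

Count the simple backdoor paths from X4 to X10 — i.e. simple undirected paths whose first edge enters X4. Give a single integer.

3

A backdoor path from X4 to X10 is any simple undirected path whose first edge points into X4 (i.e. leaves X4 via a parent).
Parents of X4: {X8}.
Enumerating:
  P1: X4 <- X8 -> X9 -> X10
  P2: X4 <- X8 -> X1 <- X9 -> X10
  P3: X4 <- X8 -> X1 -> X7 <- X9 -> X10
That exhausts the simple backdoor paths. Count: 3.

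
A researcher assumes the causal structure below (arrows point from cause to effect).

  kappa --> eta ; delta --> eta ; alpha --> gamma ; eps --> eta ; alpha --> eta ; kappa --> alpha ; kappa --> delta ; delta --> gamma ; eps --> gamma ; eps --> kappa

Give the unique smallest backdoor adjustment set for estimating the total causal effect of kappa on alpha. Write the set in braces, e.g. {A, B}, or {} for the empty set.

Variables eligible for adjustment (non-descendants of kappa, excluding kappa and alpha): {eps}.
Backdoor paths from kappa to alpha:
  P1: kappa <- eps -> eta <- alpha
  P2: kappa <- eps -> eta <- delta -> gamma <- alpha
  P3: kappa <- eps -> gamma <- alpha
  P4: kappa <- eps -> gamma <- delta -> eta <- alpha
Each backdoor path contains an unconditioned collider, so every path is already blocked with the empty conditioning set:
  P1: blocked at collider eta (neither it nor any descendant is in the conditioning set).
  P2: blocked at collider eta (neither it nor any descendant is in the conditioning set).
  P3: blocked at collider gamma (neither it nor any descendant is in the conditioning set).
  P4: blocked at collider gamma (neither it nor any descendant is in the conditioning set).
The empty set is therefore the unique smallest valid set.

{}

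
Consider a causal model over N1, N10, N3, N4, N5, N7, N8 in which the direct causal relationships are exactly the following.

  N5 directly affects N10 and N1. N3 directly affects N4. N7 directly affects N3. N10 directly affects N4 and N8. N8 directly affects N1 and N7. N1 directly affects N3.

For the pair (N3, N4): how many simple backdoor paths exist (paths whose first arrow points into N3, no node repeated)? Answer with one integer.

A backdoor path from N3 to N4 is any simple undirected path whose first edge points into N3 (i.e. leaves N3 via a parent).
Parents of N3: {N1, N7}.
Enumerating:
  P1: N3 <- N1 <- N5 -> N10 -> N4
  P2: N3 <- N1 <- N8 <- N10 -> N4
  P3: N3 <- N7 <- N8 <- N10 -> N4
  P4: N3 <- N7 <- N8 -> N1 <- N5 -> N10 -> N4
That exhausts the simple backdoor paths. Count: 4.

4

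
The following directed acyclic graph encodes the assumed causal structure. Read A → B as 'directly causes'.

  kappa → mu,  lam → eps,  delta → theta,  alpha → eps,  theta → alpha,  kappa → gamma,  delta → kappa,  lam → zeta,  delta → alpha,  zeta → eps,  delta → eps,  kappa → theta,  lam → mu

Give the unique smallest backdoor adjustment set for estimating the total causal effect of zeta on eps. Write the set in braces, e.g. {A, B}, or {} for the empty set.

{lam}

Variables eligible for adjustment (non-descendants of zeta, excluding zeta and eps): {alpha, delta, gamma, kappa, lam, mu, theta}.
Backdoor paths from zeta to eps:
  P1: zeta <- lam -> eps
  P2: zeta <- lam -> mu <- kappa <- delta -> theta -> alpha -> eps
  P3: zeta <- lam -> mu <- kappa <- delta -> alpha -> eps
  P4: zeta <- lam -> mu <- kappa <- delta -> eps
  P5: zeta <- lam -> mu <- kappa -> theta <- delta -> alpha -> eps
  P6: zeta <- lam -> mu <- kappa -> theta <- delta -> eps
  P7: zeta <- lam -> mu <- kappa -> theta -> alpha <- delta -> eps
  P8: zeta <- lam -> mu <- kappa -> theta -> alpha -> eps
The empty set is not sufficient: P1 (zeta <- lam -> eps) has no collider blocking it and no conditioned non-collider, so it is open.
Try {lam}:
  P1: blocked at fork node lam ∈ conditioning set.
  P2: blocked at fork node lam ∈ conditioning set.
  P3: blocked at fork node lam ∈ conditioning set.
  P4: blocked at fork node lam ∈ conditioning set.
  P5: blocked at fork node lam ∈ conditioning set.
  P6: blocked at fork node lam ∈ conditioning set.
  P7: blocked at fork node lam ∈ conditioning set.
  P8: blocked at fork node lam ∈ conditioning set.
{lam} contains no descendant of zeta and blocks every backdoor path.
No other singleton works — e.g. {delta} leaves P1 open — so {lam} is the unique smallest valid adjustment set.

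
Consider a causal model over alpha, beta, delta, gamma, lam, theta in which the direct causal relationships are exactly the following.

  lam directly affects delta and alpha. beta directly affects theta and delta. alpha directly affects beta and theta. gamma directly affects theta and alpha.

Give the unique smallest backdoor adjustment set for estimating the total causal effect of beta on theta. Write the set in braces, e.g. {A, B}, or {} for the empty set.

Variables eligible for adjustment (non-descendants of beta, excluding beta and theta): {alpha, gamma, lam}.
Backdoor paths from beta to theta:
  P1: beta <- alpha <- gamma -> theta
  P2: beta <- alpha -> theta
The empty set is not sufficient: P1 (beta <- alpha <- gamma -> theta) has no collider blocking it and no conditioned non-collider, so it is open.
Try {alpha}:
  P1: blocked at chain node alpha ∈ conditioning set.
  P2: blocked at fork node alpha ∈ conditioning set.
{alpha} contains no descendant of beta and blocks every backdoor path.
No other singleton works — e.g. {gamma} leaves P2 open — so {alpha} is the unique smallest valid adjustment set.

{alpha}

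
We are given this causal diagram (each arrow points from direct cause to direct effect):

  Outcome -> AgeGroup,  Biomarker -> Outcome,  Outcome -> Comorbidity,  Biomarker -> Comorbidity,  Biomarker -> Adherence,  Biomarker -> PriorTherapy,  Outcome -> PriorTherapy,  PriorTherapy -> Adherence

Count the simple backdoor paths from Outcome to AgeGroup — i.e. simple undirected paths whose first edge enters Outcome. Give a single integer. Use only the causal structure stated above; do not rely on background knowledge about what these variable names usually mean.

A backdoor path from Outcome to AgeGroup is any simple undirected path whose first edge points into Outcome (i.e. leaves Outcome via a parent).
Parents of Outcome: {Biomarker}.
No simple path from any parent of Outcome reaches AgeGroup without revisiting Outcome, so there are no backdoor paths.

0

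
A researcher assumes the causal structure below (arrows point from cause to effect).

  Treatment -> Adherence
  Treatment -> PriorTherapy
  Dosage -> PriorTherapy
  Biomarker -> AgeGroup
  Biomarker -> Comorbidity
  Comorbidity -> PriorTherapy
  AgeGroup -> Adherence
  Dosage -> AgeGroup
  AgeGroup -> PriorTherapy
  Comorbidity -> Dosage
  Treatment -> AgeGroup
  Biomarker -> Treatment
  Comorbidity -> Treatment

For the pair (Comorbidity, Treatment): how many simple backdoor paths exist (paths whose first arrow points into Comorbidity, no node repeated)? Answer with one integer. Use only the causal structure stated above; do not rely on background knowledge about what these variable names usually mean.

A backdoor path from Comorbidity to Treatment is any simple undirected path whose first edge points into Comorbidity (i.e. leaves Comorbidity via a parent).
Parents of Comorbidity: {Biomarker}.
Enumerating:
  P1: Comorbidity <- Biomarker -> Treatment
  P2: Comorbidity <- Biomarker -> AgeGroup <- Treatment
  P3: Comorbidity <- Biomarker -> AgeGroup <- Dosage -> PriorTherapy <- Treatment
  P4: Comorbidity <- Biomarker -> AgeGroup -> Adherence <- Treatment
  P5: Comorbidity <- Biomarker -> AgeGroup -> PriorTherapy <- Treatment
That exhausts the simple backdoor paths. Count: 5.

5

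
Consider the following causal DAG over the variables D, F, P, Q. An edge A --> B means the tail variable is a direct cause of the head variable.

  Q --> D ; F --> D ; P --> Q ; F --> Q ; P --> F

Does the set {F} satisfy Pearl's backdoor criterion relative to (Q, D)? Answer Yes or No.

Yes

Backdoor paths from Q to D (paths whose first edge points into Q):
  P1: Q <- P -> F -> D
  P2: Q <- F -> D
Condition 1 (no descendant of Q in the set): holds — descendants of Q are {D}; none are in {F}.
Condition 2 (every backdoor path blocked by {F}):
  P1: blocked at chain node F ∈ conditioning set.
  P2: blocked at fork node F ∈ conditioning set.
{F} satisfies the backdoor criterion.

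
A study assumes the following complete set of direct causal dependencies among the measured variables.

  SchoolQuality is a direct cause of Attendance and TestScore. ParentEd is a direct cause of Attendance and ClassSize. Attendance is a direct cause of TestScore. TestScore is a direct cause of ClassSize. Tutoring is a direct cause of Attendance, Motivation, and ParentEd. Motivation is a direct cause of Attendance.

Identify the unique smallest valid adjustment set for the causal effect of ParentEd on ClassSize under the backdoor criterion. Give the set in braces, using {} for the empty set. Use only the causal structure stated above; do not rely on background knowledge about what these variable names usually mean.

Variables eligible for adjustment (non-descendants of ParentEd, excluding ParentEd and ClassSize): {Motivation, SchoolQuality, Tutoring}.
Backdoor paths from ParentEd to ClassSize:
  P1: ParentEd <- Tutoring -> Motivation -> Attendance <- SchoolQuality -> TestScore -> ClassSize
  P2: ParentEd <- Tutoring -> Motivation -> Attendance -> TestScore -> ClassSize
  P3: ParentEd <- Tutoring -> Attendance <- SchoolQuality -> TestScore -> ClassSize
  P4: ParentEd <- Tutoring -> Attendance -> TestScore -> ClassSize
The empty set is not sufficient: P2 (ParentEd <- Tutoring -> Motivation -> Attendance -> TestScore -> ClassSize) has no collider blocking it and no conditioned non-collider, so it is open.
Try {Tutoring}:
  P1: blocked at fork node Tutoring ∈ conditioning set.
  P2: blocked at fork node Tutoring ∈ conditioning set.
  P3: blocked at fork node Tutoring ∈ conditioning set.
  P4: blocked at fork node Tutoring ∈ conditioning set.
{Tutoring} contains no descendant of ParentEd and blocks every backdoor path.
No other singleton works — e.g. {SchoolQuality} leaves P2 open — so {Tutoring} is the unique smallest valid adjustment set.

{Tutoring}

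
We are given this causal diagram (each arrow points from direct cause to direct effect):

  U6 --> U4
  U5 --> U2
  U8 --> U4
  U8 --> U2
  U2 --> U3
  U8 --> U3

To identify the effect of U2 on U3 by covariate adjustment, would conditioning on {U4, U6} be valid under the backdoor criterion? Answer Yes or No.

No

Backdoor paths from U2 to U3 (paths whose first edge points into U2):
  P1: U2 <- U8 -> U3
Condition 1 (no descendant of U2 in the set): holds — descendants of U2 are {U3}; none are in {U4, U6}.
Condition 2 (every backdoor path blocked by {U4, U6}):
  P1: open — no interior node is in the conditioning set.
{U4, U6} does not satisfy the backdoor criterion.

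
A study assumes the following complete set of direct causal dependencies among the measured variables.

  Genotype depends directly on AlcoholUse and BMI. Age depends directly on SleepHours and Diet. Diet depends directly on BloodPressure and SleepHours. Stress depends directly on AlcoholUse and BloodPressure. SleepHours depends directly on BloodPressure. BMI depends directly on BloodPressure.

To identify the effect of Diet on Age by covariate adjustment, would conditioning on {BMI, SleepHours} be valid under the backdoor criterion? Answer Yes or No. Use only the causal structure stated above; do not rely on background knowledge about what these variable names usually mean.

Backdoor paths from Diet to Age (paths whose first edge points into Diet):
  P1: Diet <- BloodPressure -> SleepHours -> Age
  P2: Diet <- SleepHours -> Age
Condition 1 (no descendant of Diet in the set): holds — descendants of Diet are {Age}; none are in {BMI, SleepHours}.
Condition 2 (every backdoor path blocked by {BMI, SleepHours}):
  P1: blocked at chain node SleepHours ∈ conditioning set.
  P2: blocked at fork node SleepHours ∈ conditioning set.
{BMI, SleepHours} satisfies the backdoor criterion.

Yes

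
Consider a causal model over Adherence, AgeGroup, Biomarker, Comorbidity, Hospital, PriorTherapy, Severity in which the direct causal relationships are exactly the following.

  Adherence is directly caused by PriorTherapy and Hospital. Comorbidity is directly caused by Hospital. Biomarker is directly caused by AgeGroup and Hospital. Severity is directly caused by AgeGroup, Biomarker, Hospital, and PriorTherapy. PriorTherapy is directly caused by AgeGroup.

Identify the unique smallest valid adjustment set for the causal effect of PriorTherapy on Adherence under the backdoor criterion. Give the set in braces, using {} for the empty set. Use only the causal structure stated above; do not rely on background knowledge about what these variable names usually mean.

{}

Variables eligible for adjustment (non-descendants of PriorTherapy, excluding PriorTherapy and Adherence): {AgeGroup, Biomarker, Comorbidity, Hospital}.
Backdoor paths from PriorTherapy to Adherence:
  P1: PriorTherapy <- AgeGroup -> Biomarker <- Hospital -> Adherence
  P2: PriorTherapy <- AgeGroup -> Biomarker -> Severity <- Hospital -> Adherence
  P3: PriorTherapy <- AgeGroup -> Severity <- Hospital -> Adherence
  P4: PriorTherapy <- AgeGroup -> Severity <- Biomarker <- Hospital -> Adherence
Each backdoor path contains an unconditioned collider, so every path is already blocked with the empty conditioning set:
  P1: blocked at collider Biomarker (neither it nor any descendant is in the conditioning set).
  P2: blocked at collider Severity (neither it nor any descendant is in the conditioning set).
  P3: blocked at collider Severity (neither it nor any descendant is in the conditioning set).
  P4: blocked at collider Severity (neither it nor any descendant is in the conditioning set).
The empty set is therefore the unique smallest valid set.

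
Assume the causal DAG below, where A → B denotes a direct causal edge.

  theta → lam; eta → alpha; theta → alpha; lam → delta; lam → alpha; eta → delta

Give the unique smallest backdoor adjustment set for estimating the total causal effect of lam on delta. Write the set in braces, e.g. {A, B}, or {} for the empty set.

Variables eligible for adjustment (non-descendants of lam, excluding lam and delta): {eta, theta}.
Backdoor paths from lam to delta:
  P1: lam <- theta -> alpha <- eta -> delta
Each backdoor path contains an unconditioned collider, so every path is already blocked with the empty conditioning set:
  P1: blocked at collider alpha (neither it nor any descendant is in the conditioning set).
The empty set is therefore the unique smallest valid set.

{}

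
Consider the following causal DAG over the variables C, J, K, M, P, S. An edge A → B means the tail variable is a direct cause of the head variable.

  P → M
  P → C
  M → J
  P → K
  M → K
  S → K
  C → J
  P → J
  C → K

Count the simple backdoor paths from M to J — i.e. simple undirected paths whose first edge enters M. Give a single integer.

3

A backdoor path from M to J is any simple undirected path whose first edge points into M (i.e. leaves M via a parent).
Parents of M: {P}.
Enumerating:
  P1: M <- P -> C -> J
  P2: M <- P -> K <- C -> J
  P3: M <- P -> J
That exhausts the simple backdoor paths. Count: 3.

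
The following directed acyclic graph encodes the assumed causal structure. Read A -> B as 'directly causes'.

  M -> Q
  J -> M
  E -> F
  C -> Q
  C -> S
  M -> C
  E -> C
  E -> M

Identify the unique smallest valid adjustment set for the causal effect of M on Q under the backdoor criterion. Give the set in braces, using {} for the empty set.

Variables eligible for adjustment (non-descendants of M, excluding M and Q): {E, F, J}.
Backdoor paths from M to Q:
  P1: M <- E -> C -> Q
The empty set is not sufficient: P1 (M <- E -> C -> Q) has no collider blocking it and no conditioned non-collider, so it is open.
Try {E}:
  P1: blocked at fork node E ∈ conditioning set.
{E} contains no descendant of M and blocks every backdoor path.
No other singleton works — e.g. {J} leaves P1 open — so {E} is the unique smallest valid adjustment set.

{E}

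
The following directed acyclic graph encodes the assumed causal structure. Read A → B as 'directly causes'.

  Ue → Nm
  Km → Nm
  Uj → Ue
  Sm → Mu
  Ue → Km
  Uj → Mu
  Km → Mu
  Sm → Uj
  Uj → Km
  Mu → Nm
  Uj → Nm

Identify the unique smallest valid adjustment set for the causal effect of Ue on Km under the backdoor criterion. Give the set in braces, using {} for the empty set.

{Uj}

Variables eligible for adjustment (non-descendants of Ue, excluding Ue and Km): {Sm, Uj}.
Backdoor paths from Ue to Km:
  P1: Ue <- Uj <- Sm -> Mu <- Km
  P2: Ue <- Uj <- Sm -> Mu -> Nm <- Km
  P3: Ue <- Uj -> Km
  P4: Ue <- Uj -> Mu <- Km
  P5: Ue <- Uj -> Mu -> Nm <- Km
  P6: Ue <- Uj -> Nm <- Km
  P7: Ue <- Uj -> Nm <- Mu <- Km
The empty set is not sufficient: P3 (Ue <- Uj -> Km) has no collider blocking it and no conditioned non-collider, so it is open.
Try {Uj}:
  P1: blocked at chain node Uj ∈ conditioning set.
  P2: blocked at chain node Uj ∈ conditioning set.
  P3: blocked at fork node Uj ∈ conditioning set.
  P4: blocked at fork node Uj ∈ conditioning set.
  P5: blocked at fork node Uj ∈ conditioning set.
  P6: blocked at fork node Uj ∈ conditioning set.
  P7: blocked at fork node Uj ∈ conditioning set.
{Uj} contains no descendant of Ue and blocks every backdoor path.
No other singleton works — e.g. {Sm} leaves P3 open — so {Uj} is the unique smallest valid adjustment set.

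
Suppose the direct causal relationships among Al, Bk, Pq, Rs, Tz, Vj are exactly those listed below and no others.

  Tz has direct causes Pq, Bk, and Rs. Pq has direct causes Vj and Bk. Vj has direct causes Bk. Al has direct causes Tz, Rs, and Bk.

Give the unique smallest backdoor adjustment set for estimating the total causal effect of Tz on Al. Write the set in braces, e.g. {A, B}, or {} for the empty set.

Variables eligible for adjustment (non-descendants of Tz, excluding Tz and Al): {Bk, Pq, Rs, Vj}.
Backdoor paths from Tz to Al:
  P1: Tz <- Bk -> Al
  P2: Tz <- Pq <- Bk -> Al
  P3: Tz <- Pq <- Vj <- Bk -> Al
  P4: Tz <- Rs -> Al
The empty set is not sufficient: P1 (Tz <- Bk -> Al) has no collider blocking it and no conditioned non-collider, so it is open.
Try {Bk, Rs}:
  P1: blocked at fork node Bk ∈ conditioning set.
  P2: blocked at fork node Bk ∈ conditioning set.
  P3: blocked at fork node Bk ∈ conditioning set.
  P4: blocked at fork node Rs ∈ conditioning set.
{Bk, Rs} contains no descendant of Tz and blocks every backdoor path.
Every element of {Bk, Rs} is needed (dropping Bk leaves P1 open; dropping Rs leaves P4 open), so no proper subset is valid.
Among all size-2 subsets of the eligible variables, only {Bk, Rs} blocks every backdoor path, so it is the unique smallest valid adjustment set.

{Bk, Rs}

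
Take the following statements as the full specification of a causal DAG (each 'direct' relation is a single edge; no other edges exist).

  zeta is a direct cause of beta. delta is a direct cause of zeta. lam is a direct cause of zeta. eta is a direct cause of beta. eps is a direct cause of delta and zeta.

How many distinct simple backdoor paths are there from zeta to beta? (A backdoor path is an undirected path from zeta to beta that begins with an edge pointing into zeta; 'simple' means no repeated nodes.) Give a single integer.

A backdoor path from zeta to beta is any simple undirected path whose first edge points into zeta (i.e. leaves zeta via a parent).
Parents of zeta: {delta, eps, lam}.
No simple path from any parent of zeta reaches beta without revisiting zeta, so there are no backdoor paths.

0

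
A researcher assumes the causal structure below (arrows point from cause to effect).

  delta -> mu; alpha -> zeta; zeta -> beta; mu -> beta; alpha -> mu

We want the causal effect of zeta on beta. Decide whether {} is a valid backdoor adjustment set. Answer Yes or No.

Backdoor paths from zeta to beta (paths whose first edge points into zeta):
  P1: zeta <- alpha -> mu -> beta
Condition 1 (no descendant of zeta in the set): holds — descendants of zeta are {beta}; none are in {}.
Condition 2 (every backdoor path blocked by {}):
  P1: open — no interior node is in the conditioning set.
{} does not satisfy the backdoor criterion.

No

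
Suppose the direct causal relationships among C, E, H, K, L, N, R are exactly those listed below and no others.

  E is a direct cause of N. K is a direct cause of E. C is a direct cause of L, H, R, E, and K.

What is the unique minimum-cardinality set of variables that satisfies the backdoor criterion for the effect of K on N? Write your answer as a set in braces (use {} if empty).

Variables eligible for adjustment (non-descendants of K, excluding K and N): {C, H, L, R}.
Backdoor paths from K to N:
  P1: K <- C -> E -> N
The empty set is not sufficient: P1 (K <- C -> E -> N) has no collider blocking it and no conditioned non-collider, so it is open.
Try {C}:
  P1: blocked at fork node C ∈ conditioning set.
{C} contains no descendant of K and blocks every backdoor path.
No other singleton works — e.g. {L} leaves P1 open — so {C} is the unique smallest valid adjustment set.

{C}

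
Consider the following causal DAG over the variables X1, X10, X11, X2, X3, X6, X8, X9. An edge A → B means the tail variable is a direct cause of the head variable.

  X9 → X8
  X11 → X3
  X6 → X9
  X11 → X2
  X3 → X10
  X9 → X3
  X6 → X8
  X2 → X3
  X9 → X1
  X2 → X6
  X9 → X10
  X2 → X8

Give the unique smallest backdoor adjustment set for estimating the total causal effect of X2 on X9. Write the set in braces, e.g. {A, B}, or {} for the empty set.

Variables eligible for adjustment (non-descendants of X2, excluding X2 and X9): {X11}.
Backdoor paths from X2 to X9:
  P1: X2 <- X11 -> X3 <- X9
  P2: X2 <- X11 -> X3 -> X10 <- X9
Each backdoor path contains an unconditioned collider, so every path is already blocked with the empty conditioning set:
  P1: blocked at collider X3 (neither it nor any descendant is in the conditioning set).
  P2: blocked at collider X10 (neither it nor any descendant is in the conditioning set).
The empty set is therefore the unique smallest valid set.

{}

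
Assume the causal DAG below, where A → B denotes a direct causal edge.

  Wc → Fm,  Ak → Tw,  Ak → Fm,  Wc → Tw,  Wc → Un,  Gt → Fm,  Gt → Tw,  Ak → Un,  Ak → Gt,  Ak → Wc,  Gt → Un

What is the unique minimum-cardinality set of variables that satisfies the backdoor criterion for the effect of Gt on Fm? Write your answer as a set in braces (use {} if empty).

{Ak}

Variables eligible for adjustment (non-descendants of Gt, excluding Gt and Fm): {Ak, Wc}.
Backdoor paths from Gt to Fm:
  P1: Gt <- Ak -> Wc -> Fm
  P2: Gt <- Ak -> Tw <- Wc -> Fm
  P3: Gt <- Ak -> Fm
  P4: Gt <- Ak -> Un <- Wc -> Fm
The empty set is not sufficient: P1 (Gt <- Ak -> Wc -> Fm) has no collider blocking it and no conditioned non-collider, so it is open.
Try {Ak}:
  P1: blocked at fork node Ak ∈ conditioning set.
  P2: blocked at fork node Ak ∈ conditioning set.
  P3: blocked at fork node Ak ∈ conditioning set.
  P4: blocked at fork node Ak ∈ conditioning set.
{Ak} contains no descendant of Gt and blocks every backdoor path.
No other singleton works — e.g. {Wc} leaves P3 open — so {Ak} is the unique smallest valid adjustment set.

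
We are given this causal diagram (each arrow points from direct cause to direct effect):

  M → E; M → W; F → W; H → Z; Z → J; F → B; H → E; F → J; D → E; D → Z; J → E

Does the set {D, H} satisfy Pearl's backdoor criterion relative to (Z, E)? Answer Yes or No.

Yes

Backdoor paths from Z to E (paths whose first edge points into Z):
  P1: Z <- D -> E
  P2: Z <- H -> E
Condition 1 (no descendant of Z in the set): holds — descendants of Z are {E, J}; none are in {D, H}.
Condition 2 (every backdoor path blocked by {D, H}):
  P1: blocked at fork node D ∈ conditioning set.
  P2: blocked at fork node H ∈ conditioning set.
{D, H} satisfies the backdoor criterion.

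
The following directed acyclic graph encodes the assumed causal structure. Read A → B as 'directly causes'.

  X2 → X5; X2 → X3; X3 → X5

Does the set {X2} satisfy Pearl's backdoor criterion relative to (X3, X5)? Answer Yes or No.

Backdoor paths from X3 to X5 (paths whose first edge points into X3):
  P1: X3 <- X2 -> X5
Condition 1 (no descendant of X3 in the set): holds — descendants of X3 are {X5}; none are in {X2}.
Condition 2 (every backdoor path blocked by {X2}):
  P1: blocked at fork node X2 ∈ conditioning set.
{X2} satisfies the backdoor criterion.

Yes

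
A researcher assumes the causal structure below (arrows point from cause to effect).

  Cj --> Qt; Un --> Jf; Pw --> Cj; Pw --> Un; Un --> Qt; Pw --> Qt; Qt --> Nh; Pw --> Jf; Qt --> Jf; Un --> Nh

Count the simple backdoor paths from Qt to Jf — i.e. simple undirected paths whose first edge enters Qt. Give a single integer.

A backdoor path from Qt to Jf is any simple undirected path whose first edge points into Qt (i.e. leaves Qt via a parent).
Parents of Qt: {Cj, Pw, Un}.
Enumerating:
  P1: Qt <- Pw -> Un -> Jf
  P2: Qt <- Pw -> Jf
  P3: Qt <- Cj <- Pw -> Un -> Jf
  P4: Qt <- Cj <- Pw -> Jf
  P5: Qt <- Un <- Pw -> Jf
  P6: Qt <- Un -> Jf
That exhausts the simple backdoor paths. Count: 6.

6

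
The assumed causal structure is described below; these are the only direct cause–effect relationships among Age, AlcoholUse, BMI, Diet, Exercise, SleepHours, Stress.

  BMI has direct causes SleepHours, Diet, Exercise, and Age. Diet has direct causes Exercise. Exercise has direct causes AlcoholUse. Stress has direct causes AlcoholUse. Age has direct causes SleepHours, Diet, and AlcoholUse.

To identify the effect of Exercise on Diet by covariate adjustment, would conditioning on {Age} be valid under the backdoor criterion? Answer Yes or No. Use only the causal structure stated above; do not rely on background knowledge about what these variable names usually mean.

Backdoor paths from Exercise to Diet (paths whose first edge points into Exercise):
  P1: Exercise <- AlcoholUse -> Age <- Diet
  P2: Exercise <- AlcoholUse -> Age <- SleepHours -> BMI <- Diet
  P3: Exercise <- AlcoholUse -> Age -> BMI <- Diet
Condition 1 (no descendant of Exercise in the set): FAILS — Age is a descendant of Exercise.
Condition 2 (every backdoor path blocked by {Age}):
  P1: open — collider(s) Age are conditioned on (or have a conditioned descendant) and no non-collider on the path is in the set.
  P2: blocked at collider BMI (neither it nor any descendant is in the conditioning set).
  P3: blocked at chain node Age ∈ conditioning set.
{Age} does not satisfy the backdoor criterion.

No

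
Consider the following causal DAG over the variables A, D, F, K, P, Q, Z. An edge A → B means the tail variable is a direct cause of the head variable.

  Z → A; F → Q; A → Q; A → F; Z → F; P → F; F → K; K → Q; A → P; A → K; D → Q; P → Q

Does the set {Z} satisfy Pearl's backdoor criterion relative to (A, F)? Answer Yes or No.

Yes

Backdoor paths from A to F (paths whose first edge points into A):
  P1: A <- Z -> F
Condition 1 (no descendant of A in the set): holds — descendants of A are {F, K, P, Q}; none are in {Z}.
Condition 2 (every backdoor path blocked by {Z}):
  P1: blocked at fork node Z ∈ conditioning set.
{Z} satisfies the backdoor criterion.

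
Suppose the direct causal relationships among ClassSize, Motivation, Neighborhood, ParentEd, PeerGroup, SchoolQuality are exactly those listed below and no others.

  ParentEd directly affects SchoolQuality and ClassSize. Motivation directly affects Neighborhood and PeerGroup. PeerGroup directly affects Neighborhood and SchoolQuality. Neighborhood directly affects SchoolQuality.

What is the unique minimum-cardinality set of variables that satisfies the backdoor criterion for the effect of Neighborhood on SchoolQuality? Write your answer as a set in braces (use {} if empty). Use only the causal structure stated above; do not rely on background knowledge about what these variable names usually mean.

{PeerGroup}

Variables eligible for adjustment (non-descendants of Neighborhood, excluding Neighborhood and SchoolQuality): {ClassSize, Motivation, ParentEd, PeerGroup}.
Backdoor paths from Neighborhood to SchoolQuality:
  P1: Neighborhood <- Motivation -> PeerGroup -> SchoolQuality
  P2: Neighborhood <- PeerGroup -> SchoolQuality
The empty set is not sufficient: P1 (Neighborhood <- Motivation -> PeerGroup -> SchoolQuality) has no collider blocking it and no conditioned non-collider, so it is open.
Try {PeerGroup}:
  P1: blocked at chain node PeerGroup ∈ conditioning set.
  P2: blocked at fork node PeerGroup ∈ conditioning set.
{PeerGroup} contains no descendant of Neighborhood and blocks every backdoor path.
No other singleton works — e.g. {ParentEd} leaves P1 open — so {PeerGroup} is the unique smallest valid adjustment set.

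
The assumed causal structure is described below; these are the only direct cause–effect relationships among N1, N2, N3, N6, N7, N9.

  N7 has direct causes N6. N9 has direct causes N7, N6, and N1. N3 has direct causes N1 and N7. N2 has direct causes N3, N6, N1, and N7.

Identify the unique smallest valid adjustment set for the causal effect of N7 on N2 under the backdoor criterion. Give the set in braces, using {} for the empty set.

{N6}

Variables eligible for adjustment (non-descendants of N7, excluding N7 and N2): {N1, N6}.
Backdoor paths from N7 to N2:
  P1: N7 <- N6 -> N9 <- N1 -> N3 -> N2
  P2: N7 <- N6 -> N9 <- N1 -> N2
  P3: N7 <- N6 -> N2
The empty set is not sufficient: P3 (N7 <- N6 -> N2) has no collider blocking it and no conditioned non-collider, so it is open.
Try {N6}:
  P1: blocked at fork node N6 ∈ conditioning set.
  P2: blocked at fork node N6 ∈ conditioning set.
  P3: blocked at fork node N6 ∈ conditioning set.
{N6} contains no descendant of N7 and blocks every backdoor path.
No other singleton works — e.g. {N1} leaves P3 open — so {N6} is the unique smallest valid adjustment set.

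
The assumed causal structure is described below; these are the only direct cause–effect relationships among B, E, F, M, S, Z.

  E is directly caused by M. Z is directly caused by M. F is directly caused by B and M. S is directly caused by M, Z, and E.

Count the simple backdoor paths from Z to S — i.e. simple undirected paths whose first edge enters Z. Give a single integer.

A backdoor path from Z to S is any simple undirected path whose first edge points into Z (i.e. leaves Z via a parent).
Parents of Z: {M}.
Enumerating:
  P1: Z <- M -> E -> S
  P2: Z <- M -> S
That exhausts the simple backdoor paths. Count: 2.

2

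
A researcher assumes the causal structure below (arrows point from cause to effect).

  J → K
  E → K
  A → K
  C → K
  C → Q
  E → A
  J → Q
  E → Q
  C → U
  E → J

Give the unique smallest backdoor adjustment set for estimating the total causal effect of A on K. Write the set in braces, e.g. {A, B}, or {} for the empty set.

{E}

Variables eligible for adjustment (non-descendants of A, excluding A and K): {C, E, J, Q, U}.
Backdoor paths from A to K:
  P1: A <- E -> J -> K
  P2: A <- E -> J -> Q <- C -> K
  P3: A <- E -> K
  P4: A <- E -> Q <- C -> K
  P5: A <- E -> Q <- J -> K
The empty set is not sufficient: P1 (A <- E -> J -> K) has no collider blocking it and no conditioned non-collider, so it is open.
Try {E}:
  P1: blocked at fork node E ∈ conditioning set.
  P2: blocked at fork node E ∈ conditioning set.
  P3: blocked at fork node E ∈ conditioning set.
  P4: blocked at fork node E ∈ conditioning set.
  P5: blocked at fork node E ∈ conditioning set.
{E} contains no descendant of A and blocks every backdoor path.
No other singleton works — e.g. {C} leaves P1 open — so {E} is the unique smallest valid adjustment set.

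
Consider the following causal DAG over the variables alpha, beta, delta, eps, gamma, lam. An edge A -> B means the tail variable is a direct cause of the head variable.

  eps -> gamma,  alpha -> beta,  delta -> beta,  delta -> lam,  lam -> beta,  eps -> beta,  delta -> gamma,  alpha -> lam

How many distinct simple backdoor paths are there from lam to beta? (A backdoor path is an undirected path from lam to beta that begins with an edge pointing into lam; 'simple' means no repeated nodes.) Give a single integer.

3

A backdoor path from lam to beta is any simple undirected path whose first edge points into lam (i.e. leaves lam via a parent).
Parents of lam: {alpha, delta}.
Enumerating:
  P1: lam <- alpha -> beta
  P2: lam <- delta -> gamma <- eps -> beta
  P3: lam <- delta -> beta
That exhausts the simple backdoor paths. Count: 3.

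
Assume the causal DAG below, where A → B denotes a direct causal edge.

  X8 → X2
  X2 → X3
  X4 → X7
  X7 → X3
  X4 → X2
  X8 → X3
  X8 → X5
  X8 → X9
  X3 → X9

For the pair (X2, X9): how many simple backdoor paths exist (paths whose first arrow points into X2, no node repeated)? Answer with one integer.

4

A backdoor path from X2 to X9 is any simple undirected path whose first edge points into X2 (i.e. leaves X2 via a parent).
Parents of X2: {X4, X8}.
Enumerating:
  P1: X2 <- X8 -> X3 -> X9
  P2: X2 <- X8 -> X9
  P3: X2 <- X4 -> X7 -> X3 <- X8 -> X9
  P4: X2 <- X4 -> X7 -> X3 -> X9
That exhausts the simple backdoor paths. Count: 4.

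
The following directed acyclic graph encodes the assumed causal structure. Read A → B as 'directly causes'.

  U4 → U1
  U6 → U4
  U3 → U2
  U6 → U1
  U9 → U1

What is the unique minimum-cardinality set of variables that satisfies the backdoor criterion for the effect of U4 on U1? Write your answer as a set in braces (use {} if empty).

Variables eligible for adjustment (non-descendants of U4, excluding U4 and U1): {U2, U3, U6, U9}.
Backdoor paths from U4 to U1:
  P1: U4 <- U6 -> U1
The empty set is not sufficient: P1 (U4 <- U6 -> U1) has no collider blocking it and no conditioned non-collider, so it is open.
Try {U6}:
  P1: blocked at fork node U6 ∈ conditioning set.
{U6} contains no descendant of U4 and blocks every backdoor path.
No other singleton works — e.g. {U3} leaves P1 open — so {U6} is the unique smallest valid adjustment set.

{U6}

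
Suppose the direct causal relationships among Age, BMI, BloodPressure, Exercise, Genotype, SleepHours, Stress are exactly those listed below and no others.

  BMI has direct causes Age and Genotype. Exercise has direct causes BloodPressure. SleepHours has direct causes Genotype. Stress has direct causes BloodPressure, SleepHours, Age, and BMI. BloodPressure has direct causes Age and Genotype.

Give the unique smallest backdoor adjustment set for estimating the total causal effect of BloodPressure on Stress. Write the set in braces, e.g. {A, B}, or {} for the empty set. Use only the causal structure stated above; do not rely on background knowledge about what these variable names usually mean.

Variables eligible for adjustment (non-descendants of BloodPressure, excluding BloodPressure and Stress): {Age, BMI, Genotype, SleepHours}.
Backdoor paths from BloodPressure to Stress:
  P1: BloodPressure <- Genotype -> SleepHours -> Stress
  P2: BloodPressure <- Genotype -> BMI <- Age -> Stress
  P3: BloodPressure <- Genotype -> BMI -> Stress
  P4: BloodPressure <- Age -> BMI <- Genotype -> SleepHours -> Stress
  P5: BloodPressure <- Age -> BMI -> Stress
  P6: BloodPressure <- Age -> Stress
The empty set is not sufficient: P1 (BloodPressure <- Genotype -> SleepHours -> Stress) has no collider blocking it and no conditioned non-collider, so it is open.
Try {Age, Genotype}:
  P1: blocked at fork node Genotype ∈ conditioning set.
  P2: blocked at fork node Genotype ∈ conditioning set.
  P3: blocked at fork node Genotype ∈ conditioning set.
  P4: blocked at fork node Age ∈ conditioning set.
  P5: blocked at fork node Age ∈ conditioning set.
  P6: blocked at fork node Age ∈ conditioning set.
{Age, Genotype} contains no descendant of BloodPressure and blocks every backdoor path.
Every element of {Age, Genotype} is needed (dropping Age leaves P5 open; dropping Genotype leaves P1 open), so no proper subset is valid.
Among all size-2 subsets of the eligible variables, only {Age, Genotype} blocks every backdoor path, so it is the unique smallest valid adjustment set.

{Age, Genotype}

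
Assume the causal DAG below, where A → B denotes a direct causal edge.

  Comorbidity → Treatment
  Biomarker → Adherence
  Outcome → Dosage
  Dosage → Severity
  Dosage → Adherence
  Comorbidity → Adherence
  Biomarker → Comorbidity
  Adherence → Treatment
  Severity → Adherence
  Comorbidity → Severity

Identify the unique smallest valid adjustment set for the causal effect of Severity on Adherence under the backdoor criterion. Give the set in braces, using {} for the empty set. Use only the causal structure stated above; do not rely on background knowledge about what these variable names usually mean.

Variables eligible for adjustment (non-descendants of Severity, excluding Severity and Adherence): {Biomarker, Comorbidity, Dosage, Outcome}.
Backdoor paths from Severity to Adherence:
  P1: Severity <- Comorbidity <- Biomarker -> Adherence
  P2: Severity <- Comorbidity -> Adherence
  P3: Severity <- Comorbidity -> Treatment <- Adherence
  P4: Severity <- Dosage -> Adherence
The empty set is not sufficient: P1 (Severity <- Comorbidity <- Biomarker -> Adherence) has no collider blocking it and no conditioned non-collider, so it is open.
Try {Comorbidity, Dosage}:
  P1: blocked at chain node Comorbidity ∈ conditioning set.
  P2: blocked at fork node Comorbidity ∈ conditioning set.
  P3: blocked at fork node Comorbidity ∈ conditioning set.
  P4: blocked at fork node Dosage ∈ conditioning set.
{Comorbidity, Dosage} contains no descendant of Severity and blocks every backdoor path.
Every element of {Comorbidity, Dosage} is needed (dropping Comorbidity leaves P1 open; dropping Dosage leaves P4 open), so no proper subset is valid.
Among all size-2 subsets of the eligible variables, only {Comorbidity, Dosage} blocks every backdoor path, so it is the unique smallest valid adjustment set.

{Comorbidity, Dosage}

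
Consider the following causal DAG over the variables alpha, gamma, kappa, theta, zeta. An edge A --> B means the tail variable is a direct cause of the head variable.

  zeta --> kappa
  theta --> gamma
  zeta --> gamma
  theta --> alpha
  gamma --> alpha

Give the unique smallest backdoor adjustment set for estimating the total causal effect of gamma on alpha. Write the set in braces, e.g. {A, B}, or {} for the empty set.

{theta}

Variables eligible for adjustment (non-descendants of gamma, excluding gamma and alpha): {kappa, theta, zeta}.
Backdoor paths from gamma to alpha:
  P1: gamma <- theta -> alpha
The empty set is not sufficient: P1 (gamma <- theta -> alpha) has no collider blocking it and no conditioned non-collider, so it is open.
Try {theta}:
  P1: blocked at fork node theta ∈ conditioning set.
{theta} contains no descendant of gamma and blocks every backdoor path.
No other singleton works — e.g. {zeta} leaves P1 open — so {theta} is the unique smallest valid adjustment set.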